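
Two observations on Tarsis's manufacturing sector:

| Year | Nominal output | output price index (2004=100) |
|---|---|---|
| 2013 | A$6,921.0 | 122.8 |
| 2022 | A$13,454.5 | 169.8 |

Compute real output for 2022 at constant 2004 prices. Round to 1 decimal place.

Real output = Nominal / (output price index/100) = 13454.5 / 1.698 = 7923.73.

A$7,923.7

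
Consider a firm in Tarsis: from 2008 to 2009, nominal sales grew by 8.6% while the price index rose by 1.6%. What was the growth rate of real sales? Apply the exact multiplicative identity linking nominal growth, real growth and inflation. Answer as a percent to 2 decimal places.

6.89%

(1 + g_nom) = (1 + g_real)(1 + π), so g_real = 1.0860 / 1.0160 − 1 = 0.06890.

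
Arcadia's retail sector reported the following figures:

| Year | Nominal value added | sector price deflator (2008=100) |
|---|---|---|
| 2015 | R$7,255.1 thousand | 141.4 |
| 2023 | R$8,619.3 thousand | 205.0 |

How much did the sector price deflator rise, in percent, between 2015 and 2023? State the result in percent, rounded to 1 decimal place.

45.0%

Price-level change = 205.0 / 141.4 − 1 = 0.4498.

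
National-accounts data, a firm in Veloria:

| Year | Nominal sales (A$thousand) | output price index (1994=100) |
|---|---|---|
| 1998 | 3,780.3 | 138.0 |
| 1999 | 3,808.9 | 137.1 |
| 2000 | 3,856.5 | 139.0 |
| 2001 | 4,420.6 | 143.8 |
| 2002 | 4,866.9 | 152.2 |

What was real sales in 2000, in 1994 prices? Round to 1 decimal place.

Real sales 2000 = 3856.5 / 1.390 = 2774.46.

A$2,774.5 thousand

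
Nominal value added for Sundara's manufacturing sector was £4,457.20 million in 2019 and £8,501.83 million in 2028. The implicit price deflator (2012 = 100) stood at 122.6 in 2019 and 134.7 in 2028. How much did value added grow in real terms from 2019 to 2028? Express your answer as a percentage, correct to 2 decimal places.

Real value added 2019 = 4457.20 / 1.226 = 3635.56.
Real value added 2028 = 8501.83 / 1.347 = 6311.68.
Real growth = 6311.68 / 3635.56 − 1 = 0.7361.

73.61%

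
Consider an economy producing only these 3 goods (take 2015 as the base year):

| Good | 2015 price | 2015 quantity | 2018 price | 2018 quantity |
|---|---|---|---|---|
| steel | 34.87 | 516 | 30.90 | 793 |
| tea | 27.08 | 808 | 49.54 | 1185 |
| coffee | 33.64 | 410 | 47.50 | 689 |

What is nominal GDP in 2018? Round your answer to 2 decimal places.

Nominal GDP 2018 = Σ (p_2018 × q_2018) = 30.90·793 + 49.54·1185 + 47.50·689 = 115936.10.

115936.10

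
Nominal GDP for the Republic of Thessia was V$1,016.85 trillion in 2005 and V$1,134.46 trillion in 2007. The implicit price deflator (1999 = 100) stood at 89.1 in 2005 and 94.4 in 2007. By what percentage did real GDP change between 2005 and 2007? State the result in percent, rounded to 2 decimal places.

5.30%

Real GDP 2005 = 1016.85 / 0.891 = 1141.25.
Real GDP 2007 = 1134.46 / 0.944 = 1201.76.
Real growth = 1201.76 / 1141.25 − 1 = 0.0530.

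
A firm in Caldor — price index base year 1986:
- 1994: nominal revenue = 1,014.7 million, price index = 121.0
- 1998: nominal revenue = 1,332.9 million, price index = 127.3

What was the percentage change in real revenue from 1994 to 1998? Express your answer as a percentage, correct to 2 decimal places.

Real revenue 1994 = 1014.7 / 1.210 = 838.60.
Real revenue 1998 = 1332.9 / 1.273 = 1047.05.
Real growth = 1047.05 / 838.60 − 1 = 0.2486.

24.86%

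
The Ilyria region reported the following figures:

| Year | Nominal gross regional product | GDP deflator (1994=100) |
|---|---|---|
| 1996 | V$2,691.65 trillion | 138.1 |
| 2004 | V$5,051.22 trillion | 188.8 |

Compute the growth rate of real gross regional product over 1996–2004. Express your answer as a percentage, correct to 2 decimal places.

37.27%

Real gross regional product 1996 = 2691.65 / 1.381 = 1949.06.
Real gross regional product 2004 = 5051.22 / 1.888 = 2675.43.
Real growth = 2675.43 / 1949.06 − 1 = 0.3727.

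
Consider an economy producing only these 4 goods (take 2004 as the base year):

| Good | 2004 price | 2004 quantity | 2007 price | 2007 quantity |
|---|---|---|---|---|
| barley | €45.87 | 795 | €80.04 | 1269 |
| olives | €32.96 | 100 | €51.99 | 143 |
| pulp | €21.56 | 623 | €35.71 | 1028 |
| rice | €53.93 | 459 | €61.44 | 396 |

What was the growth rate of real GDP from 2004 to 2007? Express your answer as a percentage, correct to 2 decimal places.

36.55%

Real GDP 2004 = Nominal GDP 2004 = 45.87·795 + 32.96·100 + 21.56·623 + 53.93·459 = 77948.40.
Real GDP 2007 (at 2004 prices) = 45.87·1269 + 32.96·143 + 21.56·1028 + 53.93·396 = 106442.27.
Real growth = 106442.27/77948.40 − 1 = 0.3655.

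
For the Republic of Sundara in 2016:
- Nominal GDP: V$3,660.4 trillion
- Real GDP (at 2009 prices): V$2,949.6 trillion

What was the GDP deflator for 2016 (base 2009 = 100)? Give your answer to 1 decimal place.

124.1

GDP deflator = (Nominal / Real) × 100 = 3660.4 / 2949.6 × 100 = 124.10.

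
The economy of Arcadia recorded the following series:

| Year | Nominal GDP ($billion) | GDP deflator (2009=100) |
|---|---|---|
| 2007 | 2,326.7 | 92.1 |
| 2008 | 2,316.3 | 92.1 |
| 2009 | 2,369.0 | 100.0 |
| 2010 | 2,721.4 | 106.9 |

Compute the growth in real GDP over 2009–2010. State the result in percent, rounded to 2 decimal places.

7.46%

Real GDP 2009 = 2369.0/1.000 = 2369.00.
Real GDP 2010 = 2721.4/1.069 = 2545.74.
Change = 2545.74/2369.00 − 1 = 0.0746.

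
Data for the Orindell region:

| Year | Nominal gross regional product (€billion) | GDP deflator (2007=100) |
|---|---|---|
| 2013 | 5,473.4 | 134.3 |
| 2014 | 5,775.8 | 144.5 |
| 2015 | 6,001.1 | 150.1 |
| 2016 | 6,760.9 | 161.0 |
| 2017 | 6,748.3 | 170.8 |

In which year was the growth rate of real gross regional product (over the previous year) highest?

2014: real = 5775.8/1.445 = 3997.09; growth vs 2013 (4075.50) = -1.92%.
2015: real = 6001.1/1.501 = 3998.07; growth vs 2014 (3997.09) = 0.02%.
2016: real = 6760.9/1.610 = 4199.32; growth vs 2015 (3998.07) = 5.03%.
2017: real = 6748.3/1.708 = 3951.00; growth vs 2016 (4199.32) = -5.91%.

2016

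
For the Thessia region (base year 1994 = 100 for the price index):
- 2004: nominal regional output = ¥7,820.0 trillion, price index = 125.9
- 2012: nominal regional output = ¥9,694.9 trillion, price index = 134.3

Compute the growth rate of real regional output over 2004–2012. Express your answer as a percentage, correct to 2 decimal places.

16.22%

Real regional output 2004 = 7820.0 / 1.259 = 6211.28.
Real regional output 2012 = 9694.9 / 1.343 = 7218.84.
Real growth = 7218.84 / 6211.28 − 1 = 0.1622.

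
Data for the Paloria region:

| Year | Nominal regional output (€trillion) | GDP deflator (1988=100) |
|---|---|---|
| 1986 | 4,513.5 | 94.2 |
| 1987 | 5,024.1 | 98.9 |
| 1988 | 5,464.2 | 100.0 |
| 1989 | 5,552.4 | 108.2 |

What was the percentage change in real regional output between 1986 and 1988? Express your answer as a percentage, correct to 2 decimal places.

14.04%

Real regional output 1986 = 4513.5/0.942 = 4791.40.
Real regional output 1988 = 5464.2/1.000 = 5464.20.
Change = 5464.20/4791.40 − 1 = 0.1404.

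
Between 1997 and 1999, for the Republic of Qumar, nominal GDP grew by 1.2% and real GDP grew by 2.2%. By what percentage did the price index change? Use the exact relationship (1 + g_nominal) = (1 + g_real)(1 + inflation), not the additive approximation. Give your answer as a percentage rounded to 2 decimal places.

-0.98%

(1 + g_nom) = (1 + g_real)(1 + π), so π = 1.0120 / 1.0220 − 1 = -0.00978.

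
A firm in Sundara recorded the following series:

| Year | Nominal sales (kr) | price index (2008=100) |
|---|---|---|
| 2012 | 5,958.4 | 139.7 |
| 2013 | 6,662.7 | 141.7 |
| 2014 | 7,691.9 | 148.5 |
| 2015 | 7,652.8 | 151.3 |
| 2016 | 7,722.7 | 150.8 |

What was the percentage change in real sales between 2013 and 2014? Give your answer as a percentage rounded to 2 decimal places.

Real sales 2013 = 6662.7/1.417 = 4701.98.
Real sales 2014 = 7691.9/1.485 = 5179.73.
Change = 5179.73/4701.98 − 1 = 0.1016.

10.16%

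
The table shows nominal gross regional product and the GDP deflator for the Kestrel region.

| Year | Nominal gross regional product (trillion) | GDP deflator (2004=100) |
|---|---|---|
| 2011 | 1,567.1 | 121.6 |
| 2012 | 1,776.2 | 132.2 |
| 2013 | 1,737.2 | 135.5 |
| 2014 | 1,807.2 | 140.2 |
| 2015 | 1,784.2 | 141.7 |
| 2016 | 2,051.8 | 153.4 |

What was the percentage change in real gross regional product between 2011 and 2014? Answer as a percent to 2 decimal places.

0.02%

Real gross regional product 2011 = 1567.1/1.216 = 1288.73.
Real gross regional product 2014 = 1807.2/1.402 = 1289.02.
Change = 1289.02/1288.73 − 1 = 0.0002.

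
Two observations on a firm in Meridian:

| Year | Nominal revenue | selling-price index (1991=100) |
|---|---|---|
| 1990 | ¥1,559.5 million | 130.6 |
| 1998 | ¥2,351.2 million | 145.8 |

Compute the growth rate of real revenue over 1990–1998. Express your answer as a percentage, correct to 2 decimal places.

Deflate each year: 1990 → 1559.5/1.306 = 1194.10; 1998 → 2351.2/1.458 = 1612.62.
So real revenue changed by 1612.62/1194.10 − 1 = 0.3505, i.e. 35.05%.

35.05%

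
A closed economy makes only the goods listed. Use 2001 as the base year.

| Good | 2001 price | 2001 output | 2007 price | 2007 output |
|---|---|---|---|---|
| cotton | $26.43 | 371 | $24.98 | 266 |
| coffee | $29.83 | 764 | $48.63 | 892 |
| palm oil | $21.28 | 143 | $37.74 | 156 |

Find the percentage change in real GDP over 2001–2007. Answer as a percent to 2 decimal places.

3.70%

Real GDP 2001 = Nominal GDP 2001 = 26.43·371 + 29.83·764 + 21.28·143 = 35638.69.
Real GDP 2007 (at 2001 prices) = 26.43·266 + 29.83·892 + 21.28·156 = 36958.42.
Real growth = 36958.42/35638.69 − 1 = 0.0370.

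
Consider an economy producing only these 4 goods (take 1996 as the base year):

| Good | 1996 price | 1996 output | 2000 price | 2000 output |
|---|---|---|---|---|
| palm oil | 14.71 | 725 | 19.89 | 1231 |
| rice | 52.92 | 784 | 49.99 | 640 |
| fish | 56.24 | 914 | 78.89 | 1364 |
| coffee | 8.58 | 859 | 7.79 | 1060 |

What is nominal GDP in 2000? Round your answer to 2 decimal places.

Nominal GDP 2000 = Σ (p_2000 × q_2000) = 19.89·1231 + 49.99·640 + 78.89·1364 + 7.79·1060 = 172341.55.

172341.55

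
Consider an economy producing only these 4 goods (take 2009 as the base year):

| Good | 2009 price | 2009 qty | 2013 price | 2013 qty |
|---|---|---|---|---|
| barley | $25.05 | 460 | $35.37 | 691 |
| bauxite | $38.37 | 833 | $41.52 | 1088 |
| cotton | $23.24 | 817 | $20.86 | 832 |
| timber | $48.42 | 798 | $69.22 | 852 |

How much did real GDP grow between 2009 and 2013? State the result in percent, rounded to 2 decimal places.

Real GDP 2009 = Nominal GDP 2009 = 25.05·460 + 38.37·833 + 23.24·817 + 48.42·798 = 101111.45.
Real GDP 2013 (at 2009 prices) = 25.05·691 + 38.37·1088 + 23.24·832 + 48.42·852 = 119645.63.
Real growth = 119645.63/101111.45 − 1 = 0.1833.

18.33%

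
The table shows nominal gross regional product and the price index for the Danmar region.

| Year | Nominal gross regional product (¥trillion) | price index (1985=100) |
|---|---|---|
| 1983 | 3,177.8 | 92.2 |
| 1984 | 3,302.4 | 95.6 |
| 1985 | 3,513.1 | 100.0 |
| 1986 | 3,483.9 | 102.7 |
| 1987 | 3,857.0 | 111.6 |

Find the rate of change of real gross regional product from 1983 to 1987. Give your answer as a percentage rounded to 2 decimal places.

Real gross regional product 1983 = 3177.8/0.922 = 3446.64.
Real gross regional product 1987 = 3857.0/1.116 = 3456.09.
Change = 3456.09/3446.64 − 1 = 0.0027.

0.27%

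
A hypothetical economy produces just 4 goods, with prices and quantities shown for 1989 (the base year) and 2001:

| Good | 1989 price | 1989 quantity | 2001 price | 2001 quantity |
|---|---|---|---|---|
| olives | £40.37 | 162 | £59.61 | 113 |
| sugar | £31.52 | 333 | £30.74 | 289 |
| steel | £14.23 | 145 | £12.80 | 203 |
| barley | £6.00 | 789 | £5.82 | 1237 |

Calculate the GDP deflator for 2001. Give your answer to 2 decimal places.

105.99

Nominal GDP 2001 = 59.61·113 + 30.74·289 + 12.80·203 + 5.82·1237 = 25417.53.
Real GDP 2001 (at 1989 prices) = 40.37·113 + 31.52·289 + 14.23·203 + 6.00·1237 = 23981.78.
Deflator = Nominal/Real × 100 = 25417.53/23981.78 × 100 = 105.987.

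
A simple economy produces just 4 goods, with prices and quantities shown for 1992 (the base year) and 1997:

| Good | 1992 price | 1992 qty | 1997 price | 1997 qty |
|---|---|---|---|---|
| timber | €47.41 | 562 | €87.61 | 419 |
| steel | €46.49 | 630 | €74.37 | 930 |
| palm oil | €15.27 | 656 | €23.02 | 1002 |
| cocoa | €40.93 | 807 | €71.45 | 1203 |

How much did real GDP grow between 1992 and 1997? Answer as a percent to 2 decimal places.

28.95%

Real GDP 1992 = Nominal GDP 1992 = 47.41·562 + 46.49·630 + 15.27·656 + 40.93·807 = 98980.75.
Real GDP 1997 (at 1992 prices) = 47.41·419 + 46.49·930 + 15.27·1002 + 40.93·1203 = 127639.82.
Real growth = 127639.82/98980.75 − 1 = 0.2895.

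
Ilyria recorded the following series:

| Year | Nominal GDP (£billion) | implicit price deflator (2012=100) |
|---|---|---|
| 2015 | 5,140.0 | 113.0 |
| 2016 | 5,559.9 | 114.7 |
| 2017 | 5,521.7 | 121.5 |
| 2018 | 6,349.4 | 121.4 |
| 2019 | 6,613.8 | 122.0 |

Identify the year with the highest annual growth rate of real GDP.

2016: real = 5559.9/1.147 = 4847.34; growth vs 2015 (4548.67) = 6.57%.
2017: real = 5521.7/1.215 = 4544.61; growth vs 2016 (4847.34) = -6.25%.
2018: real = 6349.4/1.214 = 5230.15; growth vs 2017 (4544.61) = 15.08%.
2019: real = 6613.8/1.220 = 5421.15; growth vs 2018 (5230.15) = 3.65%.

2018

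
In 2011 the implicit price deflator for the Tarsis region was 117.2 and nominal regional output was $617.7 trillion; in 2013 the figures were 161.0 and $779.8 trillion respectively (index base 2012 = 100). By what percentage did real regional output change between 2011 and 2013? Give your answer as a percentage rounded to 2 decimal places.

Real regional output 2011 = 617.7 / 1.172 = 527.05.
Real regional output 2013 = 779.8 / 1.610 = 484.35.
Real growth = 484.35 / 527.05 − 1 = -0.0810.

-8.10%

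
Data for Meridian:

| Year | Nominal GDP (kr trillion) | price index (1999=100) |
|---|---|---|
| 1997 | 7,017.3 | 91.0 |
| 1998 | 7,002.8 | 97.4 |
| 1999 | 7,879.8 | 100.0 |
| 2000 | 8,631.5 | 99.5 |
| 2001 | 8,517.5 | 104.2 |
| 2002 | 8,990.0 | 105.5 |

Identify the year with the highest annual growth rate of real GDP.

2000

1998: real = 7002.8/0.974 = 7189.73; growth vs 1997 (7711.32) = -6.76%.
1999: real = 7879.8/1.000 = 7879.80; growth vs 1998 (7189.73) = 9.60%.
2000: real = 8631.5/0.995 = 8674.87; growth vs 1999 (7879.80) = 10.09%.
2001: real = 8517.5/1.042 = 8174.18; growth vs 2000 (8674.87) = -5.77%.
2002: real = 8990.0/1.055 = 8521.33; growth vs 2001 (8174.18) = 4.25%.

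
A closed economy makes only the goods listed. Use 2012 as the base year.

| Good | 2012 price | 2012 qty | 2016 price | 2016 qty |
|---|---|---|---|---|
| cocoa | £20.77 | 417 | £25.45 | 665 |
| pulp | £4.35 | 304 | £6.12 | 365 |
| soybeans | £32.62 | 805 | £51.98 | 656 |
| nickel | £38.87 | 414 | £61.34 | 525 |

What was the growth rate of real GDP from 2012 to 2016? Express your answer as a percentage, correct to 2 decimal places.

Real GDP 2012 = Nominal GDP 2012 = 20.77·417 + 4.35·304 + 32.62·805 + 38.87·414 = 52334.77.
Real GDP 2016 (at 2012 prices) = 20.77·665 + 4.35·365 + 32.62·656 + 38.87·525 = 57205.27.
Real growth = 57205.27/52334.77 − 1 = 0.0931.

9.31%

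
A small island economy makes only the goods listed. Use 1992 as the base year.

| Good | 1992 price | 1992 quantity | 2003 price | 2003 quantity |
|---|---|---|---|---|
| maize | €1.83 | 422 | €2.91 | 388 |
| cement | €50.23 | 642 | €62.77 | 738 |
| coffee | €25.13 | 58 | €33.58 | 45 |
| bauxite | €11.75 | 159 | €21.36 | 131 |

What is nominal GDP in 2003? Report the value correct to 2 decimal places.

€51762.60

Nominal GDP 2003 = Σ (p_2003 × q_2003) = 2.91·388 + 62.77·738 + 33.58·45 + 21.36·131 = 51762.60.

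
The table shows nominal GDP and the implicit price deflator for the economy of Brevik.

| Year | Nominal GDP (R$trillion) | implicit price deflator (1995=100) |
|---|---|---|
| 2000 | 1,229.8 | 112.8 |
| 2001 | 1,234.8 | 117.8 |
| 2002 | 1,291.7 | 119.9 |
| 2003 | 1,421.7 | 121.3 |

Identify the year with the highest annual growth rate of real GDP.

2001: real = 1234.8/1.178 = 1048.22; growth vs 2000 (1090.25) = -3.86%.
2002: real = 1291.7/1.199 = 1077.31; growth vs 2001 (1048.22) = 2.78%.
2003: real = 1421.7/1.213 = 1172.05; growth vs 2002 (1077.31) = 8.79%.

2003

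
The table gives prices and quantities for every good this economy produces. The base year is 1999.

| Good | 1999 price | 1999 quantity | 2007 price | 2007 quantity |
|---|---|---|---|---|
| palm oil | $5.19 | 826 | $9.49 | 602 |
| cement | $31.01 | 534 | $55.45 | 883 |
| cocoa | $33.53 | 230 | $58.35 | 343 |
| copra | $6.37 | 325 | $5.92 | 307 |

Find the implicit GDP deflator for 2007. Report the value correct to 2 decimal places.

174.03

Nominal GDP 2007 = 9.49·602 + 55.45·883 + 58.35·343 + 5.92·307 = 76506.82.
Real GDP 2007 (at 1999 prices) = 5.19·602 + 31.01·883 + 33.53·343 + 6.37·307 = 43962.59.
Deflator = Nominal/Real × 100 = 76506.82/43962.59 × 100 = 174.027.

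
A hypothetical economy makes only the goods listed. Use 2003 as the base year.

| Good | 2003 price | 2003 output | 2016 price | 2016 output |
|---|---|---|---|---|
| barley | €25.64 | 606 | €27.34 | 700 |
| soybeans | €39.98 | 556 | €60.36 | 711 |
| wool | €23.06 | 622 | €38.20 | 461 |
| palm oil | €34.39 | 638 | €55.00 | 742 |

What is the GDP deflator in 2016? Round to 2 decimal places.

145.99

Nominal GDP 2016 = 27.34·700 + 60.36·711 + 38.20·461 + 55.00·742 = 120474.16.
Real GDP 2016 (at 2003 prices) = 25.64·700 + 39.98·711 + 23.06·461 + 34.39·742 = 82521.82.
Deflator = Nominal/Real × 100 = 120474.16/82521.82 × 100 = 145.991.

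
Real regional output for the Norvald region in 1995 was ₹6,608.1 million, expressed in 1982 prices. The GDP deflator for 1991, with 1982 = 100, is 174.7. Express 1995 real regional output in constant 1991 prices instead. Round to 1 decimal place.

₹11,544.4 million

Real regional output in 1991 prices = Real regional output in 1982 prices × (P_1991/P_1982) = 6608.1 × 1.747 = 11544.35.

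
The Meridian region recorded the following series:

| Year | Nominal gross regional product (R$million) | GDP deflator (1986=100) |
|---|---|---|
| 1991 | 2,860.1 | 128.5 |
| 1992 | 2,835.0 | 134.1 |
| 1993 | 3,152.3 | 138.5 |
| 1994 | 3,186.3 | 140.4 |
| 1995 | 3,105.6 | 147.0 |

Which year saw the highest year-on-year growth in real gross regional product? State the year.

1993

1992: real = 2835.0/1.341 = 2114.09; growth vs 1991 (2225.76) = -5.02%.
1993: real = 3152.3/1.385 = 2276.03; growth vs 1992 (2114.09) = 7.66%.
1994: real = 3186.3/1.404 = 2269.44; growth vs 1993 (2276.03) = -0.29%.
1995: real = 3105.6/1.470 = 2112.65; growth vs 1994 (2269.44) = -6.91%.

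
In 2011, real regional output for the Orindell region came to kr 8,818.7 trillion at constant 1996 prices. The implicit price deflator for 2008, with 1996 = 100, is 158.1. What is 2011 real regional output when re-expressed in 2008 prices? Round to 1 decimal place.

kr 13,942.4 trillion

Real regional output in 2008 prices = Real regional output in 1996 prices × (P_2008/P_1996) = 8818.7 × 1.581 = 13942.36.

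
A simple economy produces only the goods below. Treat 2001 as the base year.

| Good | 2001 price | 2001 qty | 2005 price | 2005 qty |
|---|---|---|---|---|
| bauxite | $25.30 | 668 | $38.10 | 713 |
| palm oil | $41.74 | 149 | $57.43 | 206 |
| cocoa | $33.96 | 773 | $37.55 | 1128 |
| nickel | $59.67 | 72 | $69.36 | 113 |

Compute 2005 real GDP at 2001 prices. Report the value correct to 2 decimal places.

Real GDP 2005 = Σ (p_2001 × q_2005) = 25.30·713 + 41.74·206 + 33.96·1128 + 59.67·113 = 71686.93.

$71686.93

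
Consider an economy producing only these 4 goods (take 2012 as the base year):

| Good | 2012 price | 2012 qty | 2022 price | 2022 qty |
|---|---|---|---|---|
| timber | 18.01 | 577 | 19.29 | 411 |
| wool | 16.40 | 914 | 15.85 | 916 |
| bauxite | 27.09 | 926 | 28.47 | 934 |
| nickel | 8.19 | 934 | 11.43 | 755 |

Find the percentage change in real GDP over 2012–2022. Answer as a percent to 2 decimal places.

-7.24%

Real GDP 2012 = Nominal GDP 2012 = 18.01·577 + 16.40·914 + 27.09·926 + 8.19·934 = 58116.17.
Real GDP 2022 (at 2012 prices) = 18.01·411 + 16.40·916 + 27.09·934 + 8.19·755 = 53910.02.
Real growth = 53910.02/58116.17 − 1 = -0.0724.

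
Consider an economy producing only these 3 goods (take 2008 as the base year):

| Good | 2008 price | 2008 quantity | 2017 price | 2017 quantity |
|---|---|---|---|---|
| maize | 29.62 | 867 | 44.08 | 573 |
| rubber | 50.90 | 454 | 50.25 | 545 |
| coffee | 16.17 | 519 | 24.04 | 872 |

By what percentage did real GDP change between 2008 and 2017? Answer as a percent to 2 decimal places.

2.85%

Real GDP 2008 = Nominal GDP 2008 = 29.62·867 + 50.90·454 + 16.17·519 = 57181.37.
Real GDP 2017 (at 2008 prices) = 29.62·573 + 50.90·545 + 16.17·872 = 58813.00.
Real growth = 58813.00/57181.37 − 1 = 0.0285.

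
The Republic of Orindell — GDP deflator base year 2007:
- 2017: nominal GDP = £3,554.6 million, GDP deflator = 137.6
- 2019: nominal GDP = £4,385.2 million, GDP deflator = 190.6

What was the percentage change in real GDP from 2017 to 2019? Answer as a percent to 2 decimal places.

-10.94%

Deflate each year: 2017 → 3554.6/1.376 = 2583.28; 2019 → 4385.2/1.906 = 2300.73.
So real GDP changed by 2300.73/2583.28 − 1 = -0.1094, i.e. -10.94%.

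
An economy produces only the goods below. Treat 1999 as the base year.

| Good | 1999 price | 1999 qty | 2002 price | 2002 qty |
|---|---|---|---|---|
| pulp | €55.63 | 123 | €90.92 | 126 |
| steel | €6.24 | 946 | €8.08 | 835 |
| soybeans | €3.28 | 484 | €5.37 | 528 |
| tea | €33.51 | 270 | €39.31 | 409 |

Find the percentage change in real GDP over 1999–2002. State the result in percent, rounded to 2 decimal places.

Real GDP 1999 = Nominal GDP 1999 = 55.63·123 + 6.24·946 + 3.28·484 + 33.51·270 = 23380.75.
Real GDP 2002 (at 1999 prices) = 55.63·126 + 6.24·835 + 3.28·528 + 33.51·409 = 27657.21.
Real growth = 27657.21/23380.75 − 1 = 0.1829.

18.29%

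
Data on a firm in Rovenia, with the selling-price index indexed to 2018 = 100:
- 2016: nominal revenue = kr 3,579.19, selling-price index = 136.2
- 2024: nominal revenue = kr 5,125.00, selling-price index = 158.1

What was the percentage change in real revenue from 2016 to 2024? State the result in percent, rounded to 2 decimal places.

Deflate each year: 2016 → 3579.19/1.362 = 2627.89; 2024 → 5125.00/1.581 = 3241.62.
So real revenue changed by 3241.62/2627.89 − 1 = 0.2335, i.e. 23.35%.

23.35%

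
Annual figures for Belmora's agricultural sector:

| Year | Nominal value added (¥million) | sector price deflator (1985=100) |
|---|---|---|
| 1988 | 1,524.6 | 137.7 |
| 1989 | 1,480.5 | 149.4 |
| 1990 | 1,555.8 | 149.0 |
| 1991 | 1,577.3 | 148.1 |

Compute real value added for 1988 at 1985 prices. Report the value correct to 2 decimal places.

¥1,107.19 million

Real value added 1988 = 1524.6 / 1.377 = 1107.19.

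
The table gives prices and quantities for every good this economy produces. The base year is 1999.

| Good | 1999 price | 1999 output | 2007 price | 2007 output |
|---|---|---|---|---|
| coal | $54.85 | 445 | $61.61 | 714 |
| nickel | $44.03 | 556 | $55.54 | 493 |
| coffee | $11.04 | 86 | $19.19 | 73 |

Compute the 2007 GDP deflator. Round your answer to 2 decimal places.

117.99

Nominal GDP 2007 = 61.61·714 + 55.54·493 + 19.19·73 = 72771.63.
Real GDP 2007 (at 1999 prices) = 54.85·714 + 44.03·493 + 11.04·73 = 61675.61.
Deflator = Nominal/Real × 100 = 72771.63/61675.61 × 100 = 117.991.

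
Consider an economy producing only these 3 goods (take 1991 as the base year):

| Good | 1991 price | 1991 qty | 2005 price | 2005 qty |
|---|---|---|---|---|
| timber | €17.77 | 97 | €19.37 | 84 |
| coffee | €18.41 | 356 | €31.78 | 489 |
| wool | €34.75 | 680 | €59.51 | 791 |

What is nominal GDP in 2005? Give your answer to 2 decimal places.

Nominal GDP 2005 = Σ (p_2005 × q_2005) = 19.37·84 + 31.78·489 + 59.51·791 = 64239.91.

€64239.91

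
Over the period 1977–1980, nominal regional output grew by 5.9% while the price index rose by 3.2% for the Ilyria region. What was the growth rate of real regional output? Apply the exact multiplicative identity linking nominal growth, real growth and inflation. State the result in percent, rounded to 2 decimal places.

2.62%

(1 + g_nom) = (1 + g_real)(1 + π), so g_real = 1.0590 / 1.0320 − 1 = 0.02616.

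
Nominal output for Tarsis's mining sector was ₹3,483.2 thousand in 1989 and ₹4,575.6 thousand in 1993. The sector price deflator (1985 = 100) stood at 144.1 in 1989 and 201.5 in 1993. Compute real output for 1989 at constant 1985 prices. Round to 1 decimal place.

Real output = Nominal / (sector price deflator/100) = 3483.2 / 1.441 = 2417.21.

₹2,417.2 thousand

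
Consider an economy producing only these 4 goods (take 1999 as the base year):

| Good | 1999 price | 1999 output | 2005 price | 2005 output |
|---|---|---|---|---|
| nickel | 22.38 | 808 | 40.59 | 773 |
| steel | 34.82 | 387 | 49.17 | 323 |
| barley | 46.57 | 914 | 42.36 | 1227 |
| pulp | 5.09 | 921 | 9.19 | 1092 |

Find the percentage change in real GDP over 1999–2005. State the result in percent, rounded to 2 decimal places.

Real GDP 1999 = Nominal GDP 1999 = 22.38·808 + 34.82·387 + 46.57·914 + 5.09·921 = 78811.25.
Real GDP 2005 (at 1999 prices) = 22.38·773 + 34.82·323 + 46.57·1227 + 5.09·1092 = 91246.27.
Real growth = 91246.27/78811.25 − 1 = 0.1578.

15.78%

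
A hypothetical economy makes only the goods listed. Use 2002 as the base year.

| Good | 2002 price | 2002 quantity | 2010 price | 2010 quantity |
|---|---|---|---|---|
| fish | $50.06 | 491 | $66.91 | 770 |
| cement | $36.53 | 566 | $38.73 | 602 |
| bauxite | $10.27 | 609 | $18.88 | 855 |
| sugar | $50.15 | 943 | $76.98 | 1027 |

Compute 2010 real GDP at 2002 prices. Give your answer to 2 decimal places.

Real GDP 2010 = Σ (p_2002 × q_2010) = 50.06·770 + 36.53·602 + 10.27·855 + 50.15·1027 = 120822.16.

$120822.16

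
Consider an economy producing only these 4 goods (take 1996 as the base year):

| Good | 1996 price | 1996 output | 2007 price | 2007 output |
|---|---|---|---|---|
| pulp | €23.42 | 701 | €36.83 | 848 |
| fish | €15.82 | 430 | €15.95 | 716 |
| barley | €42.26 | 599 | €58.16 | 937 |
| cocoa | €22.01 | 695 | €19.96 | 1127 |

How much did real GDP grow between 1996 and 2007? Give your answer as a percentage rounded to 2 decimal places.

Real GDP 1996 = Nominal GDP 1996 = 23.42·701 + 15.82·430 + 42.26·599 + 22.01·695 = 63830.71.
Real GDP 2007 (at 1996 prices) = 23.42·848 + 15.82·716 + 42.26·937 + 22.01·1127 = 95590.17.
Real growth = 95590.17/63830.71 − 1 = 0.4976.

49.76%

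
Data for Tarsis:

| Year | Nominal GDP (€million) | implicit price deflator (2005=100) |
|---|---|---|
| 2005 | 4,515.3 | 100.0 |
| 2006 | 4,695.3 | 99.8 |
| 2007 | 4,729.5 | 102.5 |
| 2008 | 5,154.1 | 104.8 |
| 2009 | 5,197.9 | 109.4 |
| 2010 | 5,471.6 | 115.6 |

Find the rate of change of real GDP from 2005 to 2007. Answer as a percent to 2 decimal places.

Real GDP 2005 = 4515.3/1.000 = 4515.30.
Real GDP 2007 = 4729.5/1.025 = 4614.15.
Change = 4614.15/4515.30 − 1 = 0.0219.

2.19%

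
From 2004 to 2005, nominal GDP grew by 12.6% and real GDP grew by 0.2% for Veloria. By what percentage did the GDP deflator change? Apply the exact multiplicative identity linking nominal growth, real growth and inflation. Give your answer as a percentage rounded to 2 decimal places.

12.38%

(1 + g_nom) = (1 + g_real)(1 + π), so π = 1.1260 / 1.0020 − 1 = 0.12375.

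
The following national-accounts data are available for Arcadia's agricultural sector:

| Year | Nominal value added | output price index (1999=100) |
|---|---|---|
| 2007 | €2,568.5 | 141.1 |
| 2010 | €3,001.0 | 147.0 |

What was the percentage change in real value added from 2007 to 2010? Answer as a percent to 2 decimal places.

12.15%

Real value added 2007 = 2568.5 / 1.411 = 1820.34.
Real value added 2010 = 3001.0 / 1.470 = 2041.50.
Real growth = 2041.50 / 1820.34 − 1 = 0.1215.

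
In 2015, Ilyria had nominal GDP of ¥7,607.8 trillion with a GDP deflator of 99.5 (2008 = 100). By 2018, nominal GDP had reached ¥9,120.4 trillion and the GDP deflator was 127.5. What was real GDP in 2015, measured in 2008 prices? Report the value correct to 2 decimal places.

¥7,646.03 trillion

Real GDP = Nominal / (GDP deflator/100) = 7607.8 / 0.995 = 7646.03.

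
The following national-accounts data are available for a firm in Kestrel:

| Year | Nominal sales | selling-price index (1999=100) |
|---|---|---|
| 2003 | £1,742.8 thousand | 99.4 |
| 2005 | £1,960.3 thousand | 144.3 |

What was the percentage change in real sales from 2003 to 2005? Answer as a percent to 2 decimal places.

Deflate each year: 2003 → 1742.8/0.994 = 1753.32; 2005 → 1960.3/1.443 = 1358.49.
So real sales changed by 1358.49/1753.32 − 1 = -0.2252, i.e. -22.52%.

-22.52%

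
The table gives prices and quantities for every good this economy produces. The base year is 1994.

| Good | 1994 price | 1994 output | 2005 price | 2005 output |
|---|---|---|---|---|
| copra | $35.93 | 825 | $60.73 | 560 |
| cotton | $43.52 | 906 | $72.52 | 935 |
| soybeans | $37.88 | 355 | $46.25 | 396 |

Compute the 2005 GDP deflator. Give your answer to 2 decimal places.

158.46

Nominal GDP 2005 = 60.73·560 + 72.52·935 + 46.25·396 = 120130.00.
Real GDP 2005 (at 1994 prices) = 35.93·560 + 43.52·935 + 37.88·396 = 75812.48.
Deflator = Nominal/Real × 100 = 120130.00/75812.48 × 100 = 158.457.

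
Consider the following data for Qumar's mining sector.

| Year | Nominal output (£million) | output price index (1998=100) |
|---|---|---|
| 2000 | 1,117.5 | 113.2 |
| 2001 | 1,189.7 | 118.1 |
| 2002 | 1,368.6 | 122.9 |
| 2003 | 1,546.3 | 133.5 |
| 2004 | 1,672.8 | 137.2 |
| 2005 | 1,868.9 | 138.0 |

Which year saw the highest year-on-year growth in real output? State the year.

2001: real = 1189.7/1.181 = 1007.37; growth vs 2000 (987.19) = 2.04%.
2002: real = 1368.6/1.229 = 1113.59; growth vs 2001 (1007.37) = 10.54%.
2003: real = 1546.3/1.335 = 1158.28; growth vs 2002 (1113.59) = 4.01%.
2004: real = 1672.8/1.372 = 1219.24; growth vs 2003 (1158.28) = 5.26%.
2005: real = 1868.9/1.380 = 1354.28; growth vs 2004 (1219.24) = 11.08%.

2005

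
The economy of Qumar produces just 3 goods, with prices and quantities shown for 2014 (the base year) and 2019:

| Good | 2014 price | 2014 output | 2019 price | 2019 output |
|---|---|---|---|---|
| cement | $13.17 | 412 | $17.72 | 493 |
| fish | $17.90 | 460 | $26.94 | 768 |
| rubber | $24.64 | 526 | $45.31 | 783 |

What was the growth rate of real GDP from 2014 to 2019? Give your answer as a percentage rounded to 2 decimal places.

48.51%

Real GDP 2014 = Nominal GDP 2014 = 13.17·412 + 17.90·460 + 24.64·526 = 26620.68.
Real GDP 2019 (at 2014 prices) = 13.17·493 + 17.90·768 + 24.64·783 = 39533.13.
Real growth = 39533.13/26620.68 − 1 = 0.4851.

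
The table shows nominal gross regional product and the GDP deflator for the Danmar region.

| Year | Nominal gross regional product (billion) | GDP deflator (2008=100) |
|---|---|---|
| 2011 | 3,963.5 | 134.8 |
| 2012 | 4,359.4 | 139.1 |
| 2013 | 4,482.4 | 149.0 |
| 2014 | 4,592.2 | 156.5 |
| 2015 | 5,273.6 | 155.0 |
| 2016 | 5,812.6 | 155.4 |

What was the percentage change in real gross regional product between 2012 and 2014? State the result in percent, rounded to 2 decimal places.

-6.37%

Real gross regional product 2012 = 4359.4/1.391 = 3134.00.
Real gross regional product 2014 = 4592.2/1.565 = 2934.31.
Change = 2934.31/3134.00 − 1 = -0.0637.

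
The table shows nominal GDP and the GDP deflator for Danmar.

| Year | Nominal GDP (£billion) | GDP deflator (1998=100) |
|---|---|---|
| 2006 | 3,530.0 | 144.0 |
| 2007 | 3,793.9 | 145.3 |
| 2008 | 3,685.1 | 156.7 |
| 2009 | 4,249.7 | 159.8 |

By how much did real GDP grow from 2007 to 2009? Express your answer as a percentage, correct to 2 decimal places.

1.85%

Real GDP 2007 = 3793.9/1.453 = 2611.08.
Real GDP 2009 = 4249.7/1.598 = 2659.39.
Change = 2659.39/2611.08 − 1 = 0.0185.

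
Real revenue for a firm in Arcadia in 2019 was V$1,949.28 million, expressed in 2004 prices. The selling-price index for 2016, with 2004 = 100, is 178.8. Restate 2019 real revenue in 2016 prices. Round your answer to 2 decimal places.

V$3,485.31 million

Real revenue in 2016 prices = Real revenue in 2004 prices × (P_2016/P_2004) = 1949.28 × 1.788 = 3485.31.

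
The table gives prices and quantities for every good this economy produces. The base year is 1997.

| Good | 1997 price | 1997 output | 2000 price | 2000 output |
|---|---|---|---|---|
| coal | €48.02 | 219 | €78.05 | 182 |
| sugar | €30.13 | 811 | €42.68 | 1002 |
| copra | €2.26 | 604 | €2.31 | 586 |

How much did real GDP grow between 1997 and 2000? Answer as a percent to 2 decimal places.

10.84%

Real GDP 1997 = Nominal GDP 1997 = 48.02·219 + 30.13·811 + 2.26·604 = 36316.85.
Real GDP 2000 (at 1997 prices) = 48.02·182 + 30.13·1002 + 2.26·586 = 40254.26.
Real growth = 40254.26/36316.85 − 1 = 0.1084.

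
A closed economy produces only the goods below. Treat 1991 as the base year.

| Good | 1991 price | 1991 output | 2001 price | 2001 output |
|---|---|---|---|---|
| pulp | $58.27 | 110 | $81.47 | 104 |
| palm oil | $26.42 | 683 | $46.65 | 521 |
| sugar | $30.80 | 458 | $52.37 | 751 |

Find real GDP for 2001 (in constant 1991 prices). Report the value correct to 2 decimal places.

$42955.70

Real GDP 2001 = Σ (p_1991 × q_2001) = 58.27·104 + 26.42·521 + 30.80·751 = 42955.70.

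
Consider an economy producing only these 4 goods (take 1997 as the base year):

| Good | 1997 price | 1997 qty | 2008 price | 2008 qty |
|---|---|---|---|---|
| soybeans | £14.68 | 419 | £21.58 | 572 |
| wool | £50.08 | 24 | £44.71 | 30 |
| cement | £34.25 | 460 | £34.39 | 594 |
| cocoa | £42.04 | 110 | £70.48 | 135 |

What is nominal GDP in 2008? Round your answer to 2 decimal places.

£43627.52

Nominal GDP 2008 = Σ (p_2008 × q_2008) = 21.58·572 + 44.71·30 + 34.39·594 + 70.48·135 = 43627.52.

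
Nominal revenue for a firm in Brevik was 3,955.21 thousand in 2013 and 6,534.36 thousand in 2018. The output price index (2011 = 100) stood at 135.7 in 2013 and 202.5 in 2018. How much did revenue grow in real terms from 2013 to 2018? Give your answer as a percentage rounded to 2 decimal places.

10.71%

Real revenue 2013 = 3955.21 / 1.357 = 2914.67.
Real revenue 2018 = 6534.36 / 2.025 = 3226.84.
Real growth = 3226.84 / 2914.67 − 1 = 0.1071.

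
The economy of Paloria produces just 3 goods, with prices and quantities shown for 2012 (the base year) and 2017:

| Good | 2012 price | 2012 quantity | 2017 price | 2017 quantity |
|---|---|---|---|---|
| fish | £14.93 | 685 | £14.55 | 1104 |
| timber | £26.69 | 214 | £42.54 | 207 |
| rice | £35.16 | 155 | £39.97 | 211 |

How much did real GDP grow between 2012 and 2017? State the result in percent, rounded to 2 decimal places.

Real GDP 2012 = Nominal GDP 2012 = 14.93·685 + 26.69·214 + 35.16·155 = 21388.51.
Real GDP 2017 (at 2012 prices) = 14.93·1104 + 26.69·207 + 35.16·211 = 29426.31.
Real growth = 29426.31/21388.51 − 1 = 0.3758.

37.58%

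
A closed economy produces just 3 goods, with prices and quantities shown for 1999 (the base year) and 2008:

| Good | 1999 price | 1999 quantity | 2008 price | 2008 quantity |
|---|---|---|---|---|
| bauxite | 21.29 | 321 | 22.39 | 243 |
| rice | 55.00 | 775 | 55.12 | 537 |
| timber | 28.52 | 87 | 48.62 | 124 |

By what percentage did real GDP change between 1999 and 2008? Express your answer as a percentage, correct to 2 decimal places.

Real GDP 1999 = Nominal GDP 1999 = 21.29·321 + 55.00·775 + 28.52·87 = 51940.33.
Real GDP 2008 (at 1999 prices) = 21.29·243 + 55.00·537 + 28.52·124 = 38244.95.
Real growth = 38244.95/51940.33 − 1 = -0.2637.

-26.37%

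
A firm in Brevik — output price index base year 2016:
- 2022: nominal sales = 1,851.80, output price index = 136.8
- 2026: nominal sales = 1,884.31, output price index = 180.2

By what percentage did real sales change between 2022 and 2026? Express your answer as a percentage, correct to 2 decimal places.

-22.75%

Real sales 2022 = 1851.80 / 1.368 = 1353.65.
Real sales 2026 = 1884.31 / 1.802 = 1045.68.
Real growth = 1045.68 / 1353.65 − 1 = -0.2275.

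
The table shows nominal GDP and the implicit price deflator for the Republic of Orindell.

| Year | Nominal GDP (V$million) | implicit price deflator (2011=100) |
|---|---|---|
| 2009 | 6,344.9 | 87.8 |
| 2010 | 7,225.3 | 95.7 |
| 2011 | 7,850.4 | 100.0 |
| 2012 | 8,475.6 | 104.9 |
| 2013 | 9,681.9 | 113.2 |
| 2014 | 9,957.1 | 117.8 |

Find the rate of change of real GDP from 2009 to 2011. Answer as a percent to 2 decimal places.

Real GDP 2009 = 6344.9/0.878 = 7226.54.
Real GDP 2011 = 7850.4/1.000 = 7850.40.
Change = 7850.40/7226.54 − 1 = 0.0863.

8.63%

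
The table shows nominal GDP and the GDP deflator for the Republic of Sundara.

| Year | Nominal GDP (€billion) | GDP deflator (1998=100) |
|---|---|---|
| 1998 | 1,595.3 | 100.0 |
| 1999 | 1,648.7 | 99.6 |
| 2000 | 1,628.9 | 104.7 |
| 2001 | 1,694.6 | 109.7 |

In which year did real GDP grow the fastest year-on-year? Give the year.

1999: real = 1648.7/0.996 = 1655.32; growth vs 1998 (1595.30) = 3.76%.
2000: real = 1628.9/1.047 = 1555.78; growth vs 1999 (1655.32) = -6.01%.
2001: real = 1694.6/1.097 = 1544.76; growth vs 2000 (1555.78) = -0.71%.

1999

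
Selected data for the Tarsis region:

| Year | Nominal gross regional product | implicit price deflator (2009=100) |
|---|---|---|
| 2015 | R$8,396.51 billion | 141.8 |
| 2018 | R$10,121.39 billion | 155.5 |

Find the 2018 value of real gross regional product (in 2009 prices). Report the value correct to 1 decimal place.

R$6,508.9 billion

Real gross regional product = Nominal / (implicit price deflator/100) = 10121.39 / 1.555 = 6508.93.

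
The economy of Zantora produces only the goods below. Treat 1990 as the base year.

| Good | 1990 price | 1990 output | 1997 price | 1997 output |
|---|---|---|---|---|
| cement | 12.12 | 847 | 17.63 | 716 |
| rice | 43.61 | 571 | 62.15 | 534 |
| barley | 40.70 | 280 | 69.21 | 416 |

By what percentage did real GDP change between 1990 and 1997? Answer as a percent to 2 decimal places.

Real GDP 1990 = Nominal GDP 1990 = 12.12·847 + 43.61·571 + 40.70·280 = 46562.95.
Real GDP 1997 (at 1990 prices) = 12.12·716 + 43.61·534 + 40.70·416 = 48896.86.
Real growth = 48896.86/46562.95 − 1 = 0.0501.

5.01%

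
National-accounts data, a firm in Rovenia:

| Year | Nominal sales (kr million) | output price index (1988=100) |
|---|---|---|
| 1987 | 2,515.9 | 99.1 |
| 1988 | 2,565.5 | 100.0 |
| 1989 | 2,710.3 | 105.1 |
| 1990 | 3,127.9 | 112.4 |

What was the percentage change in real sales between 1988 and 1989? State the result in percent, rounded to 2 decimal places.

Real sales 1988 = 2565.5/1.000 = 2565.50.
Real sales 1989 = 2710.3/1.051 = 2578.78.
Change = 2578.78/2565.50 − 1 = 0.0052.

0.52%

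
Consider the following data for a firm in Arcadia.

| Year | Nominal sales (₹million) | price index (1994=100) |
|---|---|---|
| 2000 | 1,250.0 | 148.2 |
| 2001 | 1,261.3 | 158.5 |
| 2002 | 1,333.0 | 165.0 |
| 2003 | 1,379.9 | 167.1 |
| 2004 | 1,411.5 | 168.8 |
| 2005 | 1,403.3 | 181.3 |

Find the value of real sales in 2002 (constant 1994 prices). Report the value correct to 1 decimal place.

₹807.9 million

Real sales 2002 = 1333.0 / 1.650 = 807.88.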